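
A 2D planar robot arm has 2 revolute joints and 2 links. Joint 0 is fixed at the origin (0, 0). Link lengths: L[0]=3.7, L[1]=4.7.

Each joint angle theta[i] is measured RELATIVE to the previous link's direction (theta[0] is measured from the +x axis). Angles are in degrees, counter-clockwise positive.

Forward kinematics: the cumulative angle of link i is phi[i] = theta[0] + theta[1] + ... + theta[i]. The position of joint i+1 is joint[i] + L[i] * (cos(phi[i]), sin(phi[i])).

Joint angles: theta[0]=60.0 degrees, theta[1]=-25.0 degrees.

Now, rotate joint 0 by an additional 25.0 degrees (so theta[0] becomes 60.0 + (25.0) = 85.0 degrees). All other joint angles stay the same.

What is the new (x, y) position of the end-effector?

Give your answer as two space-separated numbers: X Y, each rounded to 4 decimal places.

joint[0] = (0.0000, 0.0000)  (base)
link 0: phi[0] = 85 = 85 deg
  cos(85 deg) = 0.0872, sin(85 deg) = 0.9962
  joint[1] = (0.0000, 0.0000) + 3.7 * (0.0872, 0.9962) = (0.0000 + 0.3225, 0.0000 + 3.6859) = (0.3225, 3.6859)
link 1: phi[1] = 85 + -25 = 60 deg
  cos(60 deg) = 0.5000, sin(60 deg) = 0.8660
  joint[2] = (0.3225, 3.6859) + 4.7 * (0.5000, 0.8660) = (0.3225 + 2.3500, 3.6859 + 4.0703) = (2.6725, 7.7562)
End effector: (2.6725, 7.7562)

Answer: 2.6725 7.7562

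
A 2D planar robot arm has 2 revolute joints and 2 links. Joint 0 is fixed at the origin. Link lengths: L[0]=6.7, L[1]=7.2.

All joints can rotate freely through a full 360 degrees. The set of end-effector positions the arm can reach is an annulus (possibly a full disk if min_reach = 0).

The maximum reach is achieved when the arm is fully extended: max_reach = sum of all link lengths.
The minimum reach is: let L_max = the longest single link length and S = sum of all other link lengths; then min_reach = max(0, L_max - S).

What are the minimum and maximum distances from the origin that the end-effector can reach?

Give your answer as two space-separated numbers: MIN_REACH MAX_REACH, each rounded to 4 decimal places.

Answer: 0.5000 13.9000

Derivation:
Link lengths: [6.7, 7.2]
max_reach = 6.7 + 7.2 = 13.9
L_max = max([6.7, 7.2]) = 7.2
S (sum of others) = 13.9 - 7.2 = 6.7
min_reach = max(0, 7.2 - 6.7) = max(0, 0.5) = 0.5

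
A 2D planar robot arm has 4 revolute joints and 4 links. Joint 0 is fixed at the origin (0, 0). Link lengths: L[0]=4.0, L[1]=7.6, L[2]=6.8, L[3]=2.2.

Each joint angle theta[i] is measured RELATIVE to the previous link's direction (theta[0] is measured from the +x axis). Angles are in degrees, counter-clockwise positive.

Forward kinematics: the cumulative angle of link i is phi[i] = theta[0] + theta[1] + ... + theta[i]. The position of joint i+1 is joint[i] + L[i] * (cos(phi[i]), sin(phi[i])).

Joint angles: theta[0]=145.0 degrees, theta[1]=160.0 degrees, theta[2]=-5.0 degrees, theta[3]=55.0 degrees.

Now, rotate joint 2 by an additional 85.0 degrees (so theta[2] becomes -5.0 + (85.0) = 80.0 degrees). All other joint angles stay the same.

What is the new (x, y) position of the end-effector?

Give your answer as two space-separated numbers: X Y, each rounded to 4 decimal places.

joint[0] = (0.0000, 0.0000)  (base)
link 0: phi[0] = 145 = 145 deg
  cos(145 deg) = -0.8192, sin(145 deg) = 0.5736
  joint[1] = (0.0000, 0.0000) + 4 * (-0.8192, 0.5736) = (0.0000 + -3.2766, 0.0000 + 2.2943) = (-3.2766, 2.2943)
link 1: phi[1] = 145 + 160 = 305 deg
  cos(305 deg) = 0.5736, sin(305 deg) = -0.8192
  joint[2] = (-3.2766, 2.2943) + 7.6 * (0.5736, -0.8192) = (-3.2766 + 4.3592, 2.2943 + -6.2256) = (1.0826, -3.9312)
link 2: phi[2] = 145 + 160 + 80 = 385 deg
  cos(385 deg) = 0.9063, sin(385 deg) = 0.4226
  joint[3] = (1.0826, -3.9312) + 6.8 * (0.9063, 0.4226) = (1.0826 + 6.1629, -3.9312 + 2.8738) = (7.2455, -1.0574)
link 3: phi[3] = 145 + 160 + 80 + 55 = 440 deg
  cos(440 deg) = 0.1736, sin(440 deg) = 0.9848
  joint[4] = (7.2455, -1.0574) + 2.2 * (0.1736, 0.9848) = (7.2455 + 0.3820, -1.0574 + 2.1666) = (7.6275, 1.1091)
End effector: (7.6275, 1.1091)

Answer: 7.6275 1.1091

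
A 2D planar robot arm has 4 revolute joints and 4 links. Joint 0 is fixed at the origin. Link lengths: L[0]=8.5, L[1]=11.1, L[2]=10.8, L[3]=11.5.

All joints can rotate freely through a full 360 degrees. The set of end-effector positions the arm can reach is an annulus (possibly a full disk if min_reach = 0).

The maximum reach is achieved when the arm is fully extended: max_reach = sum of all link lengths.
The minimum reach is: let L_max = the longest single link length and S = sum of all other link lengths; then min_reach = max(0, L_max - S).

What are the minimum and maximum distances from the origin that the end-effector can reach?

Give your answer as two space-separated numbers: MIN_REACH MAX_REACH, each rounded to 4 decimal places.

Answer: 0.0000 41.9000

Derivation:
Link lengths: [8.5, 11.1, 10.8, 11.5]
max_reach = 8.5 + 11.1 + 10.8 + 11.5 = 41.9
L_max = max([8.5, 11.1, 10.8, 11.5]) = 11.5
S (sum of others) = 41.9 - 11.5 = 30.4
min_reach = max(0, 11.5 - 30.4) = max(0, -18.9) = 0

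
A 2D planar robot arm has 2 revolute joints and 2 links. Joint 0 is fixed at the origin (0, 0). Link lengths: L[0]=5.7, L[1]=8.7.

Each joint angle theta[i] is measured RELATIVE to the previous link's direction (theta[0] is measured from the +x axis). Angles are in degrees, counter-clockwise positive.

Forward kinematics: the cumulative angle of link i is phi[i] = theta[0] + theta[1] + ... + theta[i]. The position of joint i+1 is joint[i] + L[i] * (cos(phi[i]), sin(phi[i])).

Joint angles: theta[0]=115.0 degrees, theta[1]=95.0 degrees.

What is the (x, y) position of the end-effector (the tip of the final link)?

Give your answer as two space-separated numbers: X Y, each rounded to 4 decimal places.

Answer: -9.9433 0.8160

Derivation:
joint[0] = (0.0000, 0.0000)  (base)
link 0: phi[0] = 115 = 115 deg
  cos(115 deg) = -0.4226, sin(115 deg) = 0.9063
  joint[1] = (0.0000, 0.0000) + 5.7 * (-0.4226, 0.9063) = (0.0000 + -2.4089, 0.0000 + 5.1660) = (-2.4089, 5.1660)
link 1: phi[1] = 115 + 95 = 210 deg
  cos(210 deg) = -0.8660, sin(210 deg) = -0.5000
  joint[2] = (-2.4089, 5.1660) + 8.7 * (-0.8660, -0.5000) = (-2.4089 + -7.5344, 5.1660 + -4.3500) = (-9.9433, 0.8160)
End effector: (-9.9433, 0.8160)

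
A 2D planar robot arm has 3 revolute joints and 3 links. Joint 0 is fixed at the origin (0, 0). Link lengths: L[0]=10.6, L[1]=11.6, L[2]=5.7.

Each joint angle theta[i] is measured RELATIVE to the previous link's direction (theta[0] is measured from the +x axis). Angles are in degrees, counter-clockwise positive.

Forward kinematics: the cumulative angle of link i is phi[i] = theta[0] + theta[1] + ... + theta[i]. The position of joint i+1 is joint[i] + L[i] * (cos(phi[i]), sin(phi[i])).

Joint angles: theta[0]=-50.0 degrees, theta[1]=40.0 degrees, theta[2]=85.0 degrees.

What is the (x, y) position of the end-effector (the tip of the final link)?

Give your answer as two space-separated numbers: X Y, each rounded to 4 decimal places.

Answer: 19.7126 -4.6286

Derivation:
joint[0] = (0.0000, 0.0000)  (base)
link 0: phi[0] = -50 = -50 deg
  cos(-50 deg) = 0.6428, sin(-50 deg) = -0.7660
  joint[1] = (0.0000, 0.0000) + 10.6 * (0.6428, -0.7660) = (0.0000 + 6.8135, 0.0000 + -8.1201) = (6.8135, -8.1201)
link 1: phi[1] = -50 + 40 = -10 deg
  cos(-10 deg) = 0.9848, sin(-10 deg) = -0.1736
  joint[2] = (6.8135, -8.1201) + 11.6 * (0.9848, -0.1736) = (6.8135 + 11.4238, -8.1201 + -2.0143) = (18.2373, -10.1344)
link 2: phi[2] = -50 + 40 + 85 = 75 deg
  cos(75 deg) = 0.2588, sin(75 deg) = 0.9659
  joint[3] = (18.2373, -10.1344) + 5.7 * (0.2588, 0.9659) = (18.2373 + 1.4753, -10.1344 + 5.5058) = (19.7126, -4.6286)
End effector: (19.7126, -4.6286)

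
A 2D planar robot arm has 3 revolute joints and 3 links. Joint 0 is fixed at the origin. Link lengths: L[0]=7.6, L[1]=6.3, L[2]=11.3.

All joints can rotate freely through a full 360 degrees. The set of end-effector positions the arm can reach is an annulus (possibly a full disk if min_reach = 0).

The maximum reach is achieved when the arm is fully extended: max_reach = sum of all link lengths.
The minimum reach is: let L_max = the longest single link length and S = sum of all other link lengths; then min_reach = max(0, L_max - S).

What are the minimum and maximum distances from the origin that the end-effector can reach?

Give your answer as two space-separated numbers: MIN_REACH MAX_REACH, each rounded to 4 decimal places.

Link lengths: [7.6, 6.3, 11.3]
max_reach = 7.6 + 6.3 + 11.3 = 25.2
L_max = max([7.6, 6.3, 11.3]) = 11.3
S (sum of others) = 25.2 - 11.3 = 13.9
min_reach = max(0, 11.3 - 13.9) = max(0, -2.6) = 0

Answer: 0.0000 25.2000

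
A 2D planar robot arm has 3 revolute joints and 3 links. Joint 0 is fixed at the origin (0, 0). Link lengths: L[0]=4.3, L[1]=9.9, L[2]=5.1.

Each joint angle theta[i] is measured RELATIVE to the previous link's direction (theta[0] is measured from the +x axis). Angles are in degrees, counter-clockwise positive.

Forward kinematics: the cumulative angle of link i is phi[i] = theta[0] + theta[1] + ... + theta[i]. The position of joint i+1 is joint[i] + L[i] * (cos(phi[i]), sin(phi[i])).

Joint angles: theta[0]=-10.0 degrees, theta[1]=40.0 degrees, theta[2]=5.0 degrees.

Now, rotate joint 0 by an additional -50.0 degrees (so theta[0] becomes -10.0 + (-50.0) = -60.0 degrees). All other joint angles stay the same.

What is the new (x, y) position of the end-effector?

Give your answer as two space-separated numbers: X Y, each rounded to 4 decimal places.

joint[0] = (0.0000, 0.0000)  (base)
link 0: phi[0] = -60 = -60 deg
  cos(-60 deg) = 0.5000, sin(-60 deg) = -0.8660
  joint[1] = (0.0000, 0.0000) + 4.3 * (0.5000, -0.8660) = (0.0000 + 2.1500, 0.0000 + -3.7239) = (2.1500, -3.7239)
link 1: phi[1] = -60 + 40 = -20 deg
  cos(-20 deg) = 0.9397, sin(-20 deg) = -0.3420
  joint[2] = (2.1500, -3.7239) + 9.9 * (0.9397, -0.3420) = (2.1500 + 9.3030, -3.7239 + -3.3860) = (11.4530, -7.1099)
link 2: phi[2] = -60 + 40 + 5 = -15 deg
  cos(-15 deg) = 0.9659, sin(-15 deg) = -0.2588
  joint[3] = (11.4530, -7.1099) + 5.1 * (0.9659, -0.2588) = (11.4530 + 4.9262, -7.1099 + -1.3200) = (16.3792, -8.4299)
End effector: (16.3792, -8.4299)

Answer: 16.3792 -8.4299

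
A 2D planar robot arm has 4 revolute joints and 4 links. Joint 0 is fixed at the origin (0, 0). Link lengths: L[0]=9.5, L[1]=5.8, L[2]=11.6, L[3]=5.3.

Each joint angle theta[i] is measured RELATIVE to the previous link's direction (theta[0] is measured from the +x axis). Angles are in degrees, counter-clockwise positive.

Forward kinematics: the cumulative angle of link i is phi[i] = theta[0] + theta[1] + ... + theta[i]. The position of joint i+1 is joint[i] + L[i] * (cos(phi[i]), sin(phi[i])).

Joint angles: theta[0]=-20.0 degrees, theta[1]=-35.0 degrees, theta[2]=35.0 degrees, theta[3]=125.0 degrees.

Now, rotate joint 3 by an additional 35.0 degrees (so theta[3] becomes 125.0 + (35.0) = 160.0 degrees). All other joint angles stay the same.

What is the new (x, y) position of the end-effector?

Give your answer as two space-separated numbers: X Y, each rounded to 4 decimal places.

joint[0] = (0.0000, 0.0000)  (base)
link 0: phi[0] = -20 = -20 deg
  cos(-20 deg) = 0.9397, sin(-20 deg) = -0.3420
  joint[1] = (0.0000, 0.0000) + 9.5 * (0.9397, -0.3420) = (0.0000 + 8.9271, 0.0000 + -3.2492) = (8.9271, -3.2492)
link 1: phi[1] = -20 + -35 = -55 deg
  cos(-55 deg) = 0.5736, sin(-55 deg) = -0.8192
  joint[2] = (8.9271, -3.2492) + 5.8 * (0.5736, -0.8192) = (8.9271 + 3.3267, -3.2492 + -4.7511) = (12.2538, -8.0003)
link 2: phi[2] = -20 + -35 + 35 = -20 deg
  cos(-20 deg) = 0.9397, sin(-20 deg) = -0.3420
  joint[3] = (12.2538, -8.0003) + 11.6 * (0.9397, -0.3420) = (12.2538 + 10.9004, -8.0003 + -3.9674) = (23.1543, -11.9677)
link 3: phi[3] = -20 + -35 + 35 + 160 = 140 deg
  cos(140 deg) = -0.7660, sin(140 deg) = 0.6428
  joint[4] = (23.1543, -11.9677) + 5.3 * (-0.7660, 0.6428) = (23.1543 + -4.0600, -11.9677 + 3.4068) = (19.0942, -8.5609)
End effector: (19.0942, -8.5609)

Answer: 19.0942 -8.5609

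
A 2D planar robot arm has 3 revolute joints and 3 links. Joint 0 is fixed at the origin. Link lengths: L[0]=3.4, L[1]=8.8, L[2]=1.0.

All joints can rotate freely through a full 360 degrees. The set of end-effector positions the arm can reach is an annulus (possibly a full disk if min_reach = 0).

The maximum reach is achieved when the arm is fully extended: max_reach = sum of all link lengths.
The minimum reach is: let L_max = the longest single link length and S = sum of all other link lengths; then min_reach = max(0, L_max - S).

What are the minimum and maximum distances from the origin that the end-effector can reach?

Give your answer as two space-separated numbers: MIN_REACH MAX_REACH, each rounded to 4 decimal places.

Link lengths: [3.4, 8.8, 1.0]
max_reach = 3.4 + 8.8 + 1 = 13.2
L_max = max([3.4, 8.8, 1.0]) = 8.8
S (sum of others) = 13.2 - 8.8 = 4.4
min_reach = max(0, 8.8 - 4.4) = max(0, 4.4) = 4.4

Answer: 4.4000 13.2000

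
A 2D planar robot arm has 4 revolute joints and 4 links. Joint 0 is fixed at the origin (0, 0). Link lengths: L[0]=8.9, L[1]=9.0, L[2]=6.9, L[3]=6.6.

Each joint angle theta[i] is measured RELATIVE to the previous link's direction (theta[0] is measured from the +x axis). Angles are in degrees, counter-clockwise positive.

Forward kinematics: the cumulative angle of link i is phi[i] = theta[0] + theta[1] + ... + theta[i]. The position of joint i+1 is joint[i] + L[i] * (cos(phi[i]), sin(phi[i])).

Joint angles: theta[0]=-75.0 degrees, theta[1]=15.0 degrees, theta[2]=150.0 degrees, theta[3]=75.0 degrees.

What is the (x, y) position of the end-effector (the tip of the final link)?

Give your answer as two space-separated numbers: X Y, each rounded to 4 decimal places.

Answer: 0.4284 -7.7828

Derivation:
joint[0] = (0.0000, 0.0000)  (base)
link 0: phi[0] = -75 = -75 deg
  cos(-75 deg) = 0.2588, sin(-75 deg) = -0.9659
  joint[1] = (0.0000, 0.0000) + 8.9 * (0.2588, -0.9659) = (0.0000 + 2.3035, 0.0000 + -8.5967) = (2.3035, -8.5967)
link 1: phi[1] = -75 + 15 = -60 deg
  cos(-60 deg) = 0.5000, sin(-60 deg) = -0.8660
  joint[2] = (2.3035, -8.5967) + 9 * (0.5000, -0.8660) = (2.3035 + 4.5000, -8.5967 + -7.7942) = (6.8035, -16.3910)
link 2: phi[2] = -75 + 15 + 150 = 90 deg
  cos(90 deg) = 0.0000, sin(90 deg) = 1.0000
  joint[3] = (6.8035, -16.3910) + 6.9 * (0.0000, 1.0000) = (6.8035 + 0.0000, -16.3910 + 6.9000) = (6.8035, -9.4910)
link 3: phi[3] = -75 + 15 + 150 + 75 = 165 deg
  cos(165 deg) = -0.9659, sin(165 deg) = 0.2588
  joint[4] = (6.8035, -9.4910) + 6.6 * (-0.9659, 0.2588) = (6.8035 + -6.3751, -9.4910 + 1.7082) = (0.4284, -7.7828)
End effector: (0.4284, -7.7828)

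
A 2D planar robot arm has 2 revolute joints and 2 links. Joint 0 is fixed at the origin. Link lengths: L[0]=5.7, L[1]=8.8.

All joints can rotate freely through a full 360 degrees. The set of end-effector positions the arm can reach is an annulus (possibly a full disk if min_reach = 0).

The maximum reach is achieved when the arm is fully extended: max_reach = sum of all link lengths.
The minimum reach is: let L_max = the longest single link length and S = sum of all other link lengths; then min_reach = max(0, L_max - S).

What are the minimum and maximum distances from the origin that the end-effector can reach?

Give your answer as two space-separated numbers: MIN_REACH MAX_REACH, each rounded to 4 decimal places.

Link lengths: [5.7, 8.8]
max_reach = 5.7 + 8.8 = 14.5
L_max = max([5.7, 8.8]) = 8.8
S (sum of others) = 14.5 - 8.8 = 5.7
min_reach = max(0, 8.8 - 5.7) = max(0, 3.1) = 3.1

Answer: 3.1000 14.5000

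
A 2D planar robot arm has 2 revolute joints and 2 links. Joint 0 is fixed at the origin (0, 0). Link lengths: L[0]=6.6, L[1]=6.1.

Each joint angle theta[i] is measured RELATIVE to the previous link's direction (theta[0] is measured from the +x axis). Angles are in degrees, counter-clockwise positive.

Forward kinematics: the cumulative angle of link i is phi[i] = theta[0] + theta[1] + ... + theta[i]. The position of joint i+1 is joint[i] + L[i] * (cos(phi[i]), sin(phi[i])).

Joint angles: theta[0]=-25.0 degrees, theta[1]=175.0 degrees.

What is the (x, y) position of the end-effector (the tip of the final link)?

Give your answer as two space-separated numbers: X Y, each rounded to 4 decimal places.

Answer: 0.6989 0.2607

Derivation:
joint[0] = (0.0000, 0.0000)  (base)
link 0: phi[0] = -25 = -25 deg
  cos(-25 deg) = 0.9063, sin(-25 deg) = -0.4226
  joint[1] = (0.0000, 0.0000) + 6.6 * (0.9063, -0.4226) = (0.0000 + 5.9816, 0.0000 + -2.7893) = (5.9816, -2.7893)
link 1: phi[1] = -25 + 175 = 150 deg
  cos(150 deg) = -0.8660, sin(150 deg) = 0.5000
  joint[2] = (5.9816, -2.7893) + 6.1 * (-0.8660, 0.5000) = (5.9816 + -5.2828, -2.7893 + 3.0500) = (0.6989, 0.2607)
End effector: (0.6989, 0.2607)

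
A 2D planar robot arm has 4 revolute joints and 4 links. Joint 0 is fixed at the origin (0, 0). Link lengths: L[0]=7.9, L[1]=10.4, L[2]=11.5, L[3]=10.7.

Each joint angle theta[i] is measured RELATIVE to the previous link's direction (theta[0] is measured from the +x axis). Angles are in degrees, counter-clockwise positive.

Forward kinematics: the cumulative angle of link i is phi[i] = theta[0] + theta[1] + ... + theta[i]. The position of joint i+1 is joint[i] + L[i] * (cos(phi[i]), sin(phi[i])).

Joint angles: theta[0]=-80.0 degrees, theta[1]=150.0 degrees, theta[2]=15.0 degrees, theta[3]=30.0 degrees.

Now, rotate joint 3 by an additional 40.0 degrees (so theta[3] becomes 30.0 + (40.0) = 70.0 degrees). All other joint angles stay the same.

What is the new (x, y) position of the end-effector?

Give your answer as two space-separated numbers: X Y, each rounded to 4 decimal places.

Answer: -3.7664 17.9711

Derivation:
joint[0] = (0.0000, 0.0000)  (base)
link 0: phi[0] = -80 = -80 deg
  cos(-80 deg) = 0.1736, sin(-80 deg) = -0.9848
  joint[1] = (0.0000, 0.0000) + 7.9 * (0.1736, -0.9848) = (0.0000 + 1.3718, 0.0000 + -7.7800) = (1.3718, -7.7800)
link 1: phi[1] = -80 + 150 = 70 deg
  cos(70 deg) = 0.3420, sin(70 deg) = 0.9397
  joint[2] = (1.3718, -7.7800) + 10.4 * (0.3420, 0.9397) = (1.3718 + 3.5570, -7.7800 + 9.7728) = (4.9288, 1.9928)
link 2: phi[2] = -80 + 150 + 15 = 85 deg
  cos(85 deg) = 0.0872, sin(85 deg) = 0.9962
  joint[3] = (4.9288, 1.9928) + 11.5 * (0.0872, 0.9962) = (4.9288 + 1.0023, 1.9928 + 11.4562) = (5.9311, 13.4491)
link 3: phi[3] = -80 + 150 + 15 + 70 = 155 deg
  cos(155 deg) = -0.9063, sin(155 deg) = 0.4226
  joint[4] = (5.9311, 13.4491) + 10.7 * (-0.9063, 0.4226) = (5.9311 + -9.6975, 13.4491 + 4.5220) = (-3.7664, 17.9711)
End effector: (-3.7664, 17.9711)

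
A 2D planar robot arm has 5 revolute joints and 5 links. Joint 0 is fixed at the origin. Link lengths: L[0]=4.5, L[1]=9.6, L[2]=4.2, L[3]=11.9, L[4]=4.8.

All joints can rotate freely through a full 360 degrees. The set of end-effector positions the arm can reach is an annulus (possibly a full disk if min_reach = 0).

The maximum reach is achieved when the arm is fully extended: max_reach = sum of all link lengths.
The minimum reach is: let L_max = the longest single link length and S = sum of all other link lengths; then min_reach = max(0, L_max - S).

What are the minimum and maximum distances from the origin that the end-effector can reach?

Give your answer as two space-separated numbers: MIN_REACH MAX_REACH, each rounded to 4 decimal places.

Link lengths: [4.5, 9.6, 4.2, 11.9, 4.8]
max_reach = 4.5 + 9.6 + 4.2 + 11.9 + 4.8 = 35
L_max = max([4.5, 9.6, 4.2, 11.9, 4.8]) = 11.9
S (sum of others) = 35 - 11.9 = 23.1
min_reach = max(0, 11.9 - 23.1) = max(0, -11.2) = 0

Answer: 0.0000 35.0000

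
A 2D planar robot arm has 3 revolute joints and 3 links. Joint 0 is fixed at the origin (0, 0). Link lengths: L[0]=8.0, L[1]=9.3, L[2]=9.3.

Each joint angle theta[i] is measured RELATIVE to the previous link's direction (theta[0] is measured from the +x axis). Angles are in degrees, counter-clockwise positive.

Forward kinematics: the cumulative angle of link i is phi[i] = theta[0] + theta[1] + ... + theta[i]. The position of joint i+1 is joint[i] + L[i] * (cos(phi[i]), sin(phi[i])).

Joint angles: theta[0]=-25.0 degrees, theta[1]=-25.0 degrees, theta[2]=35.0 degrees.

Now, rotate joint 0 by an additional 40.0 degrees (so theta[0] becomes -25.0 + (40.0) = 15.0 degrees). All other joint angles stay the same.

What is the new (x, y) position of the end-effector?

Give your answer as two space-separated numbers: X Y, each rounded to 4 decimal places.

Answer: 25.3148 4.3860

Derivation:
joint[0] = (0.0000, 0.0000)  (base)
link 0: phi[0] = 15 = 15 deg
  cos(15 deg) = 0.9659, sin(15 deg) = 0.2588
  joint[1] = (0.0000, 0.0000) + 8 * (0.9659, 0.2588) = (0.0000 + 7.7274, 0.0000 + 2.0706) = (7.7274, 2.0706)
link 1: phi[1] = 15 + -25 = -10 deg
  cos(-10 deg) = 0.9848, sin(-10 deg) = -0.1736
  joint[2] = (7.7274, 2.0706) + 9.3 * (0.9848, -0.1736) = (7.7274 + 9.1587, 2.0706 + -1.6149) = (16.8861, 0.4556)
link 2: phi[2] = 15 + -25 + 35 = 25 deg
  cos(25 deg) = 0.9063, sin(25 deg) = 0.4226
  joint[3] = (16.8861, 0.4556) + 9.3 * (0.9063, 0.4226) = (16.8861 + 8.4287, 0.4556 + 3.9303) = (25.3148, 4.3860)
End effector: (25.3148, 4.3860)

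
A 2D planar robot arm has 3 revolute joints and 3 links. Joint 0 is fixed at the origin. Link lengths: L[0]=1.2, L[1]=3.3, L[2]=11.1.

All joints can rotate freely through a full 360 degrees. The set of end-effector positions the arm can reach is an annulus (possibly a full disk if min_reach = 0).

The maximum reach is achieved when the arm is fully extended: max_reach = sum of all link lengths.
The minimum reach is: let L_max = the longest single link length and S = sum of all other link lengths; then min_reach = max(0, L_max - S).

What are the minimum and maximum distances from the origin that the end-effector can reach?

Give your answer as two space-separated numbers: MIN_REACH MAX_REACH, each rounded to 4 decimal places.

Link lengths: [1.2, 3.3, 11.1]
max_reach = 1.2 + 3.3 + 11.1 = 15.6
L_max = max([1.2, 3.3, 11.1]) = 11.1
S (sum of others) = 15.6 - 11.1 = 4.5
min_reach = max(0, 11.1 - 4.5) = max(0, 6.6) = 6.6

Answer: 6.6000 15.6000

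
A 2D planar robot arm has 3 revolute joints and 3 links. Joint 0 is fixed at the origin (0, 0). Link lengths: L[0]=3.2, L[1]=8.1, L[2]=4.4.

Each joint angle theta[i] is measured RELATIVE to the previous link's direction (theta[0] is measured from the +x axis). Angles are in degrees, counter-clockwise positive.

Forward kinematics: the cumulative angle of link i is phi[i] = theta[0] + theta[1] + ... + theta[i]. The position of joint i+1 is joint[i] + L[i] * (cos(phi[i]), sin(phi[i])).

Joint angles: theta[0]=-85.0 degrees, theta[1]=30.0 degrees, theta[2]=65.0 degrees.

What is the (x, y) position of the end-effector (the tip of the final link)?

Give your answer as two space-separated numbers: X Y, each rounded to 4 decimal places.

Answer: 9.2580 -9.0589

Derivation:
joint[0] = (0.0000, 0.0000)  (base)
link 0: phi[0] = -85 = -85 deg
  cos(-85 deg) = 0.0872, sin(-85 deg) = -0.9962
  joint[1] = (0.0000, 0.0000) + 3.2 * (0.0872, -0.9962) = (0.0000 + 0.2789, 0.0000 + -3.1878) = (0.2789, -3.1878)
link 1: phi[1] = -85 + 30 = -55 deg
  cos(-55 deg) = 0.5736, sin(-55 deg) = -0.8192
  joint[2] = (0.2789, -3.1878) + 8.1 * (0.5736, -0.8192) = (0.2789 + 4.6460, -3.1878 + -6.6351) = (4.9249, -9.8230)
link 2: phi[2] = -85 + 30 + 65 = 10 deg
  cos(10 deg) = 0.9848, sin(10 deg) = 0.1736
  joint[3] = (4.9249, -9.8230) + 4.4 * (0.9848, 0.1736) = (4.9249 + 4.3332, -9.8230 + 0.7641) = (9.2580, -9.0589)
End effector: (9.2580, -9.0589)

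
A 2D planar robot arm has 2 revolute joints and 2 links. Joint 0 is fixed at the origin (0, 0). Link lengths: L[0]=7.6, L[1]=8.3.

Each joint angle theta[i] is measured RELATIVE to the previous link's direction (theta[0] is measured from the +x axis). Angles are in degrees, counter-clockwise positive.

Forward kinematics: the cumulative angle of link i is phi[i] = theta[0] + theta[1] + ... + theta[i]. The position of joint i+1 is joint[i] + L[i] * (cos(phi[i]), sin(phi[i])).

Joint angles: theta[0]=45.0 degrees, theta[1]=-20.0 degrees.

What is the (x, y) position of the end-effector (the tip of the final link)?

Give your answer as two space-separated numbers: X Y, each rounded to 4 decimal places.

Answer: 12.8964 8.8817

Derivation:
joint[0] = (0.0000, 0.0000)  (base)
link 0: phi[0] = 45 = 45 deg
  cos(45 deg) = 0.7071, sin(45 deg) = 0.7071
  joint[1] = (0.0000, 0.0000) + 7.6 * (0.7071, 0.7071) = (0.0000 + 5.3740, 0.0000 + 5.3740) = (5.3740, 5.3740)
link 1: phi[1] = 45 + -20 = 25 deg
  cos(25 deg) = 0.9063, sin(25 deg) = 0.4226
  joint[2] = (5.3740, 5.3740) + 8.3 * (0.9063, 0.4226) = (5.3740 + 7.5224, 5.3740 + 3.5077) = (12.8964, 8.8817)
End effector: (12.8964, 8.8817)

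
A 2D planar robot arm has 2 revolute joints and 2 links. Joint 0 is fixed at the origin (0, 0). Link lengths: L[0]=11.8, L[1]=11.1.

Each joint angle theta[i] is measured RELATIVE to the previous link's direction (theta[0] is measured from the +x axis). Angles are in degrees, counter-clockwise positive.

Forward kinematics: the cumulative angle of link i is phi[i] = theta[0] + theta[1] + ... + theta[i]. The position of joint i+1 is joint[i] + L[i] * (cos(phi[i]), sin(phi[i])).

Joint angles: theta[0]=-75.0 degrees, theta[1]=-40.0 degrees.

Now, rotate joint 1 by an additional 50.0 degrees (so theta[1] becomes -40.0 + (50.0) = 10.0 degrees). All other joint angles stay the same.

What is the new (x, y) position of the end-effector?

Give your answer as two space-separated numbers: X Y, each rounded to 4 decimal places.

Answer: 7.7451 -21.4579

Derivation:
joint[0] = (0.0000, 0.0000)  (base)
link 0: phi[0] = -75 = -75 deg
  cos(-75 deg) = 0.2588, sin(-75 deg) = -0.9659
  joint[1] = (0.0000, 0.0000) + 11.8 * (0.2588, -0.9659) = (0.0000 + 3.0541, 0.0000 + -11.3979) = (3.0541, -11.3979)
link 1: phi[1] = -75 + 10 = -65 deg
  cos(-65 deg) = 0.4226, sin(-65 deg) = -0.9063
  joint[2] = (3.0541, -11.3979) + 11.1 * (0.4226, -0.9063) = (3.0541 + 4.6911, -11.3979 + -10.0600) = (7.7451, -21.4579)
End effector: (7.7451, -21.4579)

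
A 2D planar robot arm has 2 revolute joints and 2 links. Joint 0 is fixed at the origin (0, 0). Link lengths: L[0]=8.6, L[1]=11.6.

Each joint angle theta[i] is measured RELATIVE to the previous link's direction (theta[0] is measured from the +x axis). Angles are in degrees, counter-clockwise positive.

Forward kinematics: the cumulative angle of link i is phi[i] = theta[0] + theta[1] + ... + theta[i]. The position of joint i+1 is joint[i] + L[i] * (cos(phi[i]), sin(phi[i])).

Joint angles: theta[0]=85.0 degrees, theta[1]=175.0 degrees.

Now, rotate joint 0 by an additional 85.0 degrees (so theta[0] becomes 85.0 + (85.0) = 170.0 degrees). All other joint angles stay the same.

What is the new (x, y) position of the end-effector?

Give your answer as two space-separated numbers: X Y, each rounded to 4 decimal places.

Answer: 2.7354 -1.5089

Derivation:
joint[0] = (0.0000, 0.0000)  (base)
link 0: phi[0] = 170 = 170 deg
  cos(170 deg) = -0.9848, sin(170 deg) = 0.1736
  joint[1] = (0.0000, 0.0000) + 8.6 * (-0.9848, 0.1736) = (0.0000 + -8.4693, 0.0000 + 1.4934) = (-8.4693, 1.4934)
link 1: phi[1] = 170 + 175 = 345 deg
  cos(345 deg) = 0.9659, sin(345 deg) = -0.2588
  joint[2] = (-8.4693, 1.4934) + 11.6 * (0.9659, -0.2588) = (-8.4693 + 11.2047, 1.4934 + -3.0023) = (2.7354, -1.5089)
End effector: (2.7354, -1.5089)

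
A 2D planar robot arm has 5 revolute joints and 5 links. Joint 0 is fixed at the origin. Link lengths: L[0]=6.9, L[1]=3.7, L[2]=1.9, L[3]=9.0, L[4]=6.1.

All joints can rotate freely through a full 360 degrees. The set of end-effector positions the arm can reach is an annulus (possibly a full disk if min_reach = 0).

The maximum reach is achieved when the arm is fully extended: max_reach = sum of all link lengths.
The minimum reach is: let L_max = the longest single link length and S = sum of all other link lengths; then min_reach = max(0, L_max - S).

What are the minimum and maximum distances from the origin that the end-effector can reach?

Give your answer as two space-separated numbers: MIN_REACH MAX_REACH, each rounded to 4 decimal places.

Link lengths: [6.9, 3.7, 1.9, 9.0, 6.1]
max_reach = 6.9 + 3.7 + 1.9 + 9 + 6.1 = 27.6
L_max = max([6.9, 3.7, 1.9, 9.0, 6.1]) = 9
S (sum of others) = 27.6 - 9 = 18.6
min_reach = max(0, 9 - 18.6) = max(0, -9.6) = 0

Answer: 0.0000 27.6000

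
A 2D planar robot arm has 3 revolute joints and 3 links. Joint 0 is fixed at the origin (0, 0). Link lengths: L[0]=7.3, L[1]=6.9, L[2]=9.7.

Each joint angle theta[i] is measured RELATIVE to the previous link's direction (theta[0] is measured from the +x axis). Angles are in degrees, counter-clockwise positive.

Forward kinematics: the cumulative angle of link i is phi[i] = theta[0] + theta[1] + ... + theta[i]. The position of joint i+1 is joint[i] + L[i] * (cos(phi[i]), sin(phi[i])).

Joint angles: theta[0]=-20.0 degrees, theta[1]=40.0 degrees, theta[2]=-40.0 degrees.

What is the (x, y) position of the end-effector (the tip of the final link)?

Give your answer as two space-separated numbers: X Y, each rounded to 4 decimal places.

joint[0] = (0.0000, 0.0000)  (base)
link 0: phi[0] = -20 = -20 deg
  cos(-20 deg) = 0.9397, sin(-20 deg) = -0.3420
  joint[1] = (0.0000, 0.0000) + 7.3 * (0.9397, -0.3420) = (0.0000 + 6.8598, 0.0000 + -2.4967) = (6.8598, -2.4967)
link 1: phi[1] = -20 + 40 = 20 deg
  cos(20 deg) = 0.9397, sin(20 deg) = 0.3420
  joint[2] = (6.8598, -2.4967) + 6.9 * (0.9397, 0.3420) = (6.8598 + 6.4839, -2.4967 + 2.3599) = (13.3436, -0.1368)
link 2: phi[2] = -20 + 40 + -40 = -20 deg
  cos(-20 deg) = 0.9397, sin(-20 deg) = -0.3420
  joint[3] = (13.3436, -0.1368) + 9.7 * (0.9397, -0.3420) = (13.3436 + 9.1150, -0.1368 + -3.3176) = (22.4587, -3.4544)
End effector: (22.4587, -3.4544)

Answer: 22.4587 -3.4544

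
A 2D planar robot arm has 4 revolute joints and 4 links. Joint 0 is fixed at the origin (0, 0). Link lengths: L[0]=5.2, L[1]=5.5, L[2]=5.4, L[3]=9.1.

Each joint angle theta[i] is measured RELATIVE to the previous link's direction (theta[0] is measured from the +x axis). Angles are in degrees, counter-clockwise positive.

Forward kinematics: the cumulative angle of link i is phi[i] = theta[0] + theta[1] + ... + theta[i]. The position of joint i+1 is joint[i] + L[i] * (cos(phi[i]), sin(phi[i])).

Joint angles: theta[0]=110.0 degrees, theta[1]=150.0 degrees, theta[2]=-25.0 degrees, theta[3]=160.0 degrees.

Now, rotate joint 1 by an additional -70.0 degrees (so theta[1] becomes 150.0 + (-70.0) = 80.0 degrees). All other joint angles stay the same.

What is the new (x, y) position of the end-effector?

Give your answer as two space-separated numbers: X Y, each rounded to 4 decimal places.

joint[0] = (0.0000, 0.0000)  (base)
link 0: phi[0] = 110 = 110 deg
  cos(110 deg) = -0.3420, sin(110 deg) = 0.9397
  joint[1] = (0.0000, 0.0000) + 5.2 * (-0.3420, 0.9397) = (0.0000 + -1.7785, 0.0000 + 4.8864) = (-1.7785, 4.8864)
link 1: phi[1] = 110 + 80 = 190 deg
  cos(190 deg) = -0.9848, sin(190 deg) = -0.1736
  joint[2] = (-1.7785, 4.8864) + 5.5 * (-0.9848, -0.1736) = (-1.7785 + -5.4164, 4.8864 + -0.9551) = (-7.1949, 3.9313)
link 2: phi[2] = 110 + 80 + -25 = 165 deg
  cos(165 deg) = -0.9659, sin(165 deg) = 0.2588
  joint[3] = (-7.1949, 3.9313) + 5.4 * (-0.9659, 0.2588) = (-7.1949 + -5.2160, 3.9313 + 1.3976) = (-12.4109, 5.3290)
link 3: phi[3] = 110 + 80 + -25 + 160 = 325 deg
  cos(325 deg) = 0.8192, sin(325 deg) = -0.5736
  joint[4] = (-12.4109, 5.3290) + 9.1 * (0.8192, -0.5736) = (-12.4109 + 7.4543, 5.3290 + -5.2195) = (-4.9567, 0.1094)
End effector: (-4.9567, 0.1094)

Answer: -4.9567 0.1094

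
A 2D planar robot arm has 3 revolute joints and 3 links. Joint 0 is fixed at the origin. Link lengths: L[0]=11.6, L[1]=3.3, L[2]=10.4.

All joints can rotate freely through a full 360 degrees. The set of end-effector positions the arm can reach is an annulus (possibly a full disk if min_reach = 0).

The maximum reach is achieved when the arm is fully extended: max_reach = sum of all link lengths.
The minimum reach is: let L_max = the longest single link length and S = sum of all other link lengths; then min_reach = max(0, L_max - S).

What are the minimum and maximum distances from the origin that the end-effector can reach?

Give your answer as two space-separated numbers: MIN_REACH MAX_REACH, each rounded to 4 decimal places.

Link lengths: [11.6, 3.3, 10.4]
max_reach = 11.6 + 3.3 + 10.4 = 25.3
L_max = max([11.6, 3.3, 10.4]) = 11.6
S (sum of others) = 25.3 - 11.6 = 13.7
min_reach = max(0, 11.6 - 13.7) = max(0, -2.1) = 0

Answer: 0.0000 25.3000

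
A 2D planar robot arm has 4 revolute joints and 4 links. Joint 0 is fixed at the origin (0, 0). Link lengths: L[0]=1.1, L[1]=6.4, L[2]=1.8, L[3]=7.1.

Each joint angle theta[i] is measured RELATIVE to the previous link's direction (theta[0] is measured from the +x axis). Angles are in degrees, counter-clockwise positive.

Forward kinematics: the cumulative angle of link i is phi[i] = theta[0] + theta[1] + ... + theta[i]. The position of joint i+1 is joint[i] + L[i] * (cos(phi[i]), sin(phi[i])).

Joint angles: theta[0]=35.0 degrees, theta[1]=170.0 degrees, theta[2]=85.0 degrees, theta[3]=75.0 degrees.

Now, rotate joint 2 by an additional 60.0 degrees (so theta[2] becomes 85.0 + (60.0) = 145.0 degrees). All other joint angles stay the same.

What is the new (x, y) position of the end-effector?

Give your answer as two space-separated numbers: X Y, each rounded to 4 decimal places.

Answer: -0.1261 4.0484

Derivation:
joint[0] = (0.0000, 0.0000)  (base)
link 0: phi[0] = 35 = 35 deg
  cos(35 deg) = 0.8192, sin(35 deg) = 0.5736
  joint[1] = (0.0000, 0.0000) + 1.1 * (0.8192, 0.5736) = (0.0000 + 0.9011, 0.0000 + 0.6309) = (0.9011, 0.6309)
link 1: phi[1] = 35 + 170 = 205 deg
  cos(205 deg) = -0.9063, sin(205 deg) = -0.4226
  joint[2] = (0.9011, 0.6309) + 6.4 * (-0.9063, -0.4226) = (0.9011 + -5.8004, 0.6309 + -2.7048) = (-4.8993, -2.0738)
link 2: phi[2] = 35 + 170 + 145 = 350 deg
  cos(350 deg) = 0.9848, sin(350 deg) = -0.1736
  joint[3] = (-4.8993, -2.0738) + 1.8 * (0.9848, -0.1736) = (-4.8993 + 1.7727, -2.0738 + -0.3126) = (-3.1266, -2.3864)
link 3: phi[3] = 35 + 170 + 145 + 75 = 425 deg
  cos(425 deg) = 0.4226, sin(425 deg) = 0.9063
  joint[4] = (-3.1266, -2.3864) + 7.1 * (0.4226, 0.9063) = (-3.1266 + 3.0006, -2.3864 + 6.4348) = (-0.1261, 4.0484)
End effector: (-0.1261, 4.0484)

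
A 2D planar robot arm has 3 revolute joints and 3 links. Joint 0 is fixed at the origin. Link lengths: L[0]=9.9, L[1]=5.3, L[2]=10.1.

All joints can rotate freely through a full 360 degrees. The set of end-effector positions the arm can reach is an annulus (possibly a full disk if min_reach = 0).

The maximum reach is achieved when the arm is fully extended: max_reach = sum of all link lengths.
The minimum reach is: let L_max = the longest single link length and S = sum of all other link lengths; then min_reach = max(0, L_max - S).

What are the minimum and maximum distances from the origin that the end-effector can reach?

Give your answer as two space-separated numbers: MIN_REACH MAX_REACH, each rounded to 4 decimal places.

Answer: 0.0000 25.3000

Derivation:
Link lengths: [9.9, 5.3, 10.1]
max_reach = 9.9 + 5.3 + 10.1 = 25.3
L_max = max([9.9, 5.3, 10.1]) = 10.1
S (sum of others) = 25.3 - 10.1 = 15.2
min_reach = max(0, 10.1 - 15.2) = max(0, -5.1) = 0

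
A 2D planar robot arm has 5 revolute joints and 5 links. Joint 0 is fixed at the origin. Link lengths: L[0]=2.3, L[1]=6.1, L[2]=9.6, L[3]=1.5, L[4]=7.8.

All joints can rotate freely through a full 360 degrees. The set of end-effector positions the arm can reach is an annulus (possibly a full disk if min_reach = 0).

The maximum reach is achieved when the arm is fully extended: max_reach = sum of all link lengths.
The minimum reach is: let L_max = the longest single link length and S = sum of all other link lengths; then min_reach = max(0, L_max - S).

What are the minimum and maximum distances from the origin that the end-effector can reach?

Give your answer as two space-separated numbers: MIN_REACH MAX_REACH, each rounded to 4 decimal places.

Answer: 0.0000 27.3000

Derivation:
Link lengths: [2.3, 6.1, 9.6, 1.5, 7.8]
max_reach = 2.3 + 6.1 + 9.6 + 1.5 + 7.8 = 27.3
L_max = max([2.3, 6.1, 9.6, 1.5, 7.8]) = 9.6
S (sum of others) = 27.3 - 9.6 = 17.7
min_reach = max(0, 9.6 - 17.7) = max(0, -8.1) = 0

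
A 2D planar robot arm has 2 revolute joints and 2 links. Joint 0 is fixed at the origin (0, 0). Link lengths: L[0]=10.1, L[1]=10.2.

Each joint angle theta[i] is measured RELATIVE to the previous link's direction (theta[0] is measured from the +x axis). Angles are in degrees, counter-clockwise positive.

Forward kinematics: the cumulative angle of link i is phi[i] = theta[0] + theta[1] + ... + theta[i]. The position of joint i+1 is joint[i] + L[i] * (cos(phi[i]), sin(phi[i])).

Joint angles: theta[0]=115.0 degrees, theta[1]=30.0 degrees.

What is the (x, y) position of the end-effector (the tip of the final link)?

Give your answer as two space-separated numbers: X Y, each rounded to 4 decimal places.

Answer: -12.6238 15.0042

Derivation:
joint[0] = (0.0000, 0.0000)  (base)
link 0: phi[0] = 115 = 115 deg
  cos(115 deg) = -0.4226, sin(115 deg) = 0.9063
  joint[1] = (0.0000, 0.0000) + 10.1 * (-0.4226, 0.9063) = (0.0000 + -4.2684, 0.0000 + 9.1537) = (-4.2684, 9.1537)
link 1: phi[1] = 115 + 30 = 145 deg
  cos(145 deg) = -0.8192, sin(145 deg) = 0.5736
  joint[2] = (-4.2684, 9.1537) + 10.2 * (-0.8192, 0.5736) = (-4.2684 + -8.3554, 9.1537 + 5.8505) = (-12.6238, 15.0042)
End effector: (-12.6238, 15.0042)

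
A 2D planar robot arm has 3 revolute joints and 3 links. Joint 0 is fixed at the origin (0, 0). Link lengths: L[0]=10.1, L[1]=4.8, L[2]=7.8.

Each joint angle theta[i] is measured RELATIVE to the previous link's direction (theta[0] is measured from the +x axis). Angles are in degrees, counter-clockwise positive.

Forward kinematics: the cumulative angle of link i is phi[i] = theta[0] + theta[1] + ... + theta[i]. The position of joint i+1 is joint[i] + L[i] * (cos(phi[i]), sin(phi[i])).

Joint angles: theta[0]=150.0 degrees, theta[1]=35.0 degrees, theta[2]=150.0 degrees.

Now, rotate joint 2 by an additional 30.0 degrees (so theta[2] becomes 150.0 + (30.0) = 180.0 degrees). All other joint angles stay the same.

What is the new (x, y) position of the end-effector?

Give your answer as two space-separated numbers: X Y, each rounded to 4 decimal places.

Answer: -5.7583 5.3115

Derivation:
joint[0] = (0.0000, 0.0000)  (base)
link 0: phi[0] = 150 = 150 deg
  cos(150 deg) = -0.8660, sin(150 deg) = 0.5000
  joint[1] = (0.0000, 0.0000) + 10.1 * (-0.8660, 0.5000) = (0.0000 + -8.7469, 0.0000 + 5.0500) = (-8.7469, 5.0500)
link 1: phi[1] = 150 + 35 = 185 deg
  cos(185 deg) = -0.9962, sin(185 deg) = -0.0872
  joint[2] = (-8.7469, 5.0500) + 4.8 * (-0.9962, -0.0872) = (-8.7469 + -4.7817, 5.0500 + -0.4183) = (-13.5286, 4.6317)
link 2: phi[2] = 150 + 35 + 180 = 365 deg
  cos(365 deg) = 0.9962, sin(365 deg) = 0.0872
  joint[3] = (-13.5286, 4.6317) + 7.8 * (0.9962, 0.0872) = (-13.5286 + 7.7703, 4.6317 + 0.6798) = (-5.7583, 5.3115)
End effector: (-5.7583, 5.3115)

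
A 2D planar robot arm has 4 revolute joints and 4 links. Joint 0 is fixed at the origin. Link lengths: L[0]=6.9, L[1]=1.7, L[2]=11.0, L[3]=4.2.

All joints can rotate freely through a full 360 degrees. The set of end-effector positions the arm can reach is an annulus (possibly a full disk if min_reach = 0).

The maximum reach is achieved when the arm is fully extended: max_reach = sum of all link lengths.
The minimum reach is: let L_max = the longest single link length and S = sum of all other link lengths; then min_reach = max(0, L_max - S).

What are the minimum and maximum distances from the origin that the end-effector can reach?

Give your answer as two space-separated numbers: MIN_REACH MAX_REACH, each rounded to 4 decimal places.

Link lengths: [6.9, 1.7, 11.0, 4.2]
max_reach = 6.9 + 1.7 + 11 + 4.2 = 23.8
L_max = max([6.9, 1.7, 11.0, 4.2]) = 11
S (sum of others) = 23.8 - 11 = 12.8
min_reach = max(0, 11 - 12.8) = max(0, -1.8) = 0

Answer: 0.0000 23.8000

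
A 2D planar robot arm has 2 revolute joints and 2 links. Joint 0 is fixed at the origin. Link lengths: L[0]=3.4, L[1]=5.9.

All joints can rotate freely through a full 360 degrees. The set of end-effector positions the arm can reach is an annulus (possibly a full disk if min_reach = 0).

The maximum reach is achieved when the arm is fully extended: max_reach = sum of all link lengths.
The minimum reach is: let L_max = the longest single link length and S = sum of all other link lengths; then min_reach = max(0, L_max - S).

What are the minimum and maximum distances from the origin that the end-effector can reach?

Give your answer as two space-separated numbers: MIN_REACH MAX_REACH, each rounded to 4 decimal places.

Link lengths: [3.4, 5.9]
max_reach = 3.4 + 5.9 = 9.3
L_max = max([3.4, 5.9]) = 5.9
S (sum of others) = 9.3 - 5.9 = 3.4
min_reach = max(0, 5.9 - 3.4) = max(0, 2.5) = 2.5

Answer: 2.5000 9.3000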